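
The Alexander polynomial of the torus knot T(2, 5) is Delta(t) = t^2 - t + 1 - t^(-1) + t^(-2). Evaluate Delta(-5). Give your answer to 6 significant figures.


Substituting t = -5 into Delta(t) = t^2 - t + 1 - t^(-1) + t^(-2):
Term values: (25) + (5) + (1) + (0.2) + (0.04)
Sum = 31.24
Rounded to 6 significant figures: 31.24

31.24


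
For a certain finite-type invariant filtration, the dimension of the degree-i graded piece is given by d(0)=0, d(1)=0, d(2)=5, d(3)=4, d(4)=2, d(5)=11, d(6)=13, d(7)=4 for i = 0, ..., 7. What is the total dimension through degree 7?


Total dimension = d(0) + d(1) + ... + d(7)
= 0 + 0 + 5 + 4 + 2 + 11 + 13 + 4
= 39

39


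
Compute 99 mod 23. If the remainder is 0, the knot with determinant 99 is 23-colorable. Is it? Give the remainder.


Step 1: A knot is p-colorable if and only if p divides its determinant.
Step 2: Compute 99 mod 23.
99 = 4 * 23 + 7
Step 3: 99 mod 23 = 7
Step 4: The knot is 23-colorable: no

7


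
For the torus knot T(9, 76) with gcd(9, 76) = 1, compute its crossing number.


For a torus knot T(p, q) with gcd(p,q)=1,
the crossing number is min(p*(q-1), q*(p-1)).
p*(q-1) = 9*75 = 675
q*(p-1) = 76*8 = 608
min(675, 608) = 608

608


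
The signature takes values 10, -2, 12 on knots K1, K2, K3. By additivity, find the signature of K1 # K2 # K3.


The signature is additive under connected sum.
signature(K1 # K2 # K3) = (10) + (-2) + (12)
= 20

20


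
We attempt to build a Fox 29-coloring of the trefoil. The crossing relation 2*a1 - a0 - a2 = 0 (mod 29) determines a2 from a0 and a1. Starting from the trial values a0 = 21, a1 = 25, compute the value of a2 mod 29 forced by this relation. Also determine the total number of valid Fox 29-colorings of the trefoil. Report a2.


Step 1: Apply the given crossing relation 2*a1 - a0 - a2 = 0 (mod 29).
  a2 = 2*a1 - a0 mod 29
  a2 = 2*25 - 21 mod 29
  a2 = 50 - 21 mod 29
  a2 = 29 mod 29 = 0
Step 2: The trefoil has determinant 3.
  Number of Fox p-colorings (p prime) is p^2 if p = 3, else p.
  Since 29 does not divide 3, only trivial (constant) colorings exist.
  (So the trial a0 = 21, a1 = 25 with a0 != a1 does NOT extend to a valid coloring of the whole trefoil: the other two crossing relations require 3*(a1 - a0) = 0 (mod 29), which fails.)
  Total colorings = 29
Step 3: a2 = 0, total Fox 29-colorings = 29

0


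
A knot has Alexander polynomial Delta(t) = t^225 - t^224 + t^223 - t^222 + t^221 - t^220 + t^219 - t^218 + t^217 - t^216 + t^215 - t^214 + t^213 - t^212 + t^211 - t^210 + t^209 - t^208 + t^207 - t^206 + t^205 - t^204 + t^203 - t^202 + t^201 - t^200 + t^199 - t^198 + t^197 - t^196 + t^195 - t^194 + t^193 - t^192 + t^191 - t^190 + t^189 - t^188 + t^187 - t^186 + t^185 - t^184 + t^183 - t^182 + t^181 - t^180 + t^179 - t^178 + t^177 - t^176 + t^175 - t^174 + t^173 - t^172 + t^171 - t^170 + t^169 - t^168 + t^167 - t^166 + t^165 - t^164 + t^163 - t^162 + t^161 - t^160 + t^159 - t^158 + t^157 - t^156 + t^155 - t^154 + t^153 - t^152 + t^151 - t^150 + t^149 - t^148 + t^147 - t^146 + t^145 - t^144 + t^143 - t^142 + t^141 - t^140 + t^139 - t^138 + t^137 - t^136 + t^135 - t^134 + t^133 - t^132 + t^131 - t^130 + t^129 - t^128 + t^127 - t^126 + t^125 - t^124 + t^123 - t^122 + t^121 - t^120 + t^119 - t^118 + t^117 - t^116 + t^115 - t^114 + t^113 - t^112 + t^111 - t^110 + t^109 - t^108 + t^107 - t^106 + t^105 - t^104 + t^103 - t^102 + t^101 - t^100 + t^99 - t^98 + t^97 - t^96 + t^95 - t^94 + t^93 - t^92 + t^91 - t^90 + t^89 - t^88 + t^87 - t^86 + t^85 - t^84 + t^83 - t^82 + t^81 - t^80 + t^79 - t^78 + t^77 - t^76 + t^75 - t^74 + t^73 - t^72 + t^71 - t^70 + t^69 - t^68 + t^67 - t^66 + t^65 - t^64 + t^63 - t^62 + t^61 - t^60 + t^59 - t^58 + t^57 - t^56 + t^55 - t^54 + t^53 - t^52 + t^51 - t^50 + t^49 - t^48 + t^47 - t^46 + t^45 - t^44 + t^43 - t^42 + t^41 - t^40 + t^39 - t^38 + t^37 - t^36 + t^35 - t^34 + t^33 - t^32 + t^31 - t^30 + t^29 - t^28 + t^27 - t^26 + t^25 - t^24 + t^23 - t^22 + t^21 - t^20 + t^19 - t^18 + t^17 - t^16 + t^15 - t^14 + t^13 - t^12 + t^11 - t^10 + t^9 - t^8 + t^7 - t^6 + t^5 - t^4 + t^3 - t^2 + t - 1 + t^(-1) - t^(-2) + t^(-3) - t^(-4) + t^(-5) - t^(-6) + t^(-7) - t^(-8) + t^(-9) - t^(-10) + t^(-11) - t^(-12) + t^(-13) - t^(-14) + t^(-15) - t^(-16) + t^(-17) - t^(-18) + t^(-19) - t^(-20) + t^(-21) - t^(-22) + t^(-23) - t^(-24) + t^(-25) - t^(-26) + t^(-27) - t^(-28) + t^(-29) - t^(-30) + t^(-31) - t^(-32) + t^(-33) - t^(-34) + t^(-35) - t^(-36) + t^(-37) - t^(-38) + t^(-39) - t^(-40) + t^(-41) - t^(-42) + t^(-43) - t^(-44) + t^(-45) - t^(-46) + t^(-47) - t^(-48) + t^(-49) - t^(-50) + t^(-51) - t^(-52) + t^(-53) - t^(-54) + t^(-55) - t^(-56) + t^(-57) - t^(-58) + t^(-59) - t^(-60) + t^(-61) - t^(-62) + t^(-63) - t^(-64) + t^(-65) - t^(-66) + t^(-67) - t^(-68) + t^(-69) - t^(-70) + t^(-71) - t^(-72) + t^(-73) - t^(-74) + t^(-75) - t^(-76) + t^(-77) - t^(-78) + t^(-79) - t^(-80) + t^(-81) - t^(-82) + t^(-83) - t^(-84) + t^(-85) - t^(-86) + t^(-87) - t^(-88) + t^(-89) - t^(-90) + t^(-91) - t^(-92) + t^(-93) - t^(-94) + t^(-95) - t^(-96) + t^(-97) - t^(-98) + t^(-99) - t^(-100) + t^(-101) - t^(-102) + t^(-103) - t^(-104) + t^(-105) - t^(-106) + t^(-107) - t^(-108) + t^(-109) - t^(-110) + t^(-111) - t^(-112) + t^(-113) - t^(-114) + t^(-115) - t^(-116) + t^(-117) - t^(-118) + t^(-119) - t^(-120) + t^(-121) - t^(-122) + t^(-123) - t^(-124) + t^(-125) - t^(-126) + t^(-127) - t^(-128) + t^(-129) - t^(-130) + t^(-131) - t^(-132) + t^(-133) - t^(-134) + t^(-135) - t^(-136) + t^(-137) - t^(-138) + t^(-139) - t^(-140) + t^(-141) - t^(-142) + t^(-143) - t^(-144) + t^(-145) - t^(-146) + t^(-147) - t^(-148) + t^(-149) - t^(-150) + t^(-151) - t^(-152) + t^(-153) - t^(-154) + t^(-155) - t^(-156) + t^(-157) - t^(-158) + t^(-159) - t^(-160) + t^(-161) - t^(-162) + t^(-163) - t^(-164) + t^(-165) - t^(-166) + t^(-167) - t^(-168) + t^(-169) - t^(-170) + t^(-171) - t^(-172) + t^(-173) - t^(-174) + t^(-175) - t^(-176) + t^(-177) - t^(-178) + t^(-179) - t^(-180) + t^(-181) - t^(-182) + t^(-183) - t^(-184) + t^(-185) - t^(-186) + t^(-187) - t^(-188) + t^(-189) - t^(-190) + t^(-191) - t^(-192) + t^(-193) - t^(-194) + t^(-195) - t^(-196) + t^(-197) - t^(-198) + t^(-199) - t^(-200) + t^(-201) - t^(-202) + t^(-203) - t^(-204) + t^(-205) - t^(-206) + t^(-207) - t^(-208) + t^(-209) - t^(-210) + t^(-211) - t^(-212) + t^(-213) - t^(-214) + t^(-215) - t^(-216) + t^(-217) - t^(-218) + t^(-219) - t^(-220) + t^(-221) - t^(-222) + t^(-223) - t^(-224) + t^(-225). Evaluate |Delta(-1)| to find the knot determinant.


Step 1: The polynomial has 451 terms with alternating signs, exponents from 225 down to -225.
Step 2: Substitute t = -1. The i-th term has coefficient (-1)^i and exponent (m-i),
  so its value is (-1)^i * (-1)^(m-i) = (-1)^m = -1 for every i.
Step 3: All 451 terms equal -1, so Delta(-1) = 451 * (-1) = -451
Step 4: |Delta(-1)| = 451

451


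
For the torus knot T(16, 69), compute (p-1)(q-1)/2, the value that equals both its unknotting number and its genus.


For a torus knot T(p,q), both the unknotting number and genus equal (p-1)(q-1)/2.
= (16-1)(69-1)/2
= 15*68/2
= 1020/2 = 510

510


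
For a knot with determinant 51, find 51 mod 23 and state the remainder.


Step 1: A knot is p-colorable if and only if p divides its determinant.
Step 2: Compute 51 mod 23.
51 = 2 * 23 + 5
Step 3: 51 mod 23 = 5
Step 4: The knot is 23-colorable: no

5


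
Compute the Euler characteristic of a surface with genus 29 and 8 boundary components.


chi = 2 - 2g - b
= 2 - 2*29 - 8
= 2 - 58 - 8 = -64

-64


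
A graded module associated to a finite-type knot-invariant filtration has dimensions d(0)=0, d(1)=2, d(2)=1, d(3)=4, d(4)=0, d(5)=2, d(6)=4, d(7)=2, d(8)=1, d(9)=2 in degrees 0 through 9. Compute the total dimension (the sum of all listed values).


Total dimension = d(0) + d(1) + ... + d(9)
= 0 + 2 + 1 + 4 + 0 + 2 + 4 + 2 + 1 + 2
= 18

18


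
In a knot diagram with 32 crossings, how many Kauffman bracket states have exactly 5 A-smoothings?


We choose which 5 of 32 crossings get A-smoothings.
C(32, 5) = 32! / (5! * 27!)
= 201376

201376


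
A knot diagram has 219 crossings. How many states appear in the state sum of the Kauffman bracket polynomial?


Each crossing contributes 2 choices (A-smoothing or B-smoothing).
Total states = 2^219 = 842498333348457493583344221469363458551160763204392890034487820288

842498333348457493583344221469363458551160763204392890034487820288


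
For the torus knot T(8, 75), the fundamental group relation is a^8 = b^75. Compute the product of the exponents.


The relation is a^8 = b^75.
Product of exponents = 8 * 75
= 600

600


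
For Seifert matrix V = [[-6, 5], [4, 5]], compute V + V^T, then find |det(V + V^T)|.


Step 1: Form V + V^T where V = [[-6, 5], [4, 5]]
  V^T = [[-6, 4], [5, 5]]
  V + V^T = [[-12, 9], [9, 10]]
Step 2: det(V + V^T) = (-12)*10 - 9*9
  = -120 - 81 = -201
Step 3: Knot determinant = |det(V + V^T)| = |-201| = 201

201


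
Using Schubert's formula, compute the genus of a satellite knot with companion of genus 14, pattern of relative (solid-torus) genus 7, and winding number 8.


Schubert: g(satellite) = g_rel(pattern) + |winding| * g(companion),
where g_rel(pattern) is the genus of the pattern relative to the solid torus.
= 7 + 8 * 14
= 7 + 112 = 119

119


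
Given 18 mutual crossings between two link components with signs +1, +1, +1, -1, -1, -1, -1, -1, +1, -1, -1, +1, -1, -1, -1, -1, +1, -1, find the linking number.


Step 1: Count positive crossings: 6
Step 2: Count negative crossings: 12
Step 3: Sum of signs = 6 - 12 = -6
Step 4: Linking number = sum/2 = -6/2 = -3

-3


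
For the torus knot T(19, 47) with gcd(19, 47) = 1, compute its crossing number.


For a torus knot T(p, q) with gcd(p,q)=1,
the crossing number is min(p*(q-1), q*(p-1)).
p*(q-1) = 19*46 = 874
q*(p-1) = 47*18 = 846
min(874, 846) = 846

846


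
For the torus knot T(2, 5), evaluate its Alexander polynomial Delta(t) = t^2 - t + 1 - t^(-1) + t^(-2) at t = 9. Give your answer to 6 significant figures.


Substituting t = 9 into Delta(t) = t^2 - t + 1 - t^(-1) + t^(-2):
Term values: (81) + (-9) + (1) + (-0.111111) + (0.0123457)
Sum = 72.90123457
Rounded to 6 significant figures: 72.9012

72.9012


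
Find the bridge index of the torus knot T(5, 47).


The bridge number of T(p,q) is min(p,q).
min(5, 47) = 5

5


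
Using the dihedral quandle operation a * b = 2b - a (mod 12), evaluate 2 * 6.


2 * 6 = 2*6 - 2 mod 12
= 12 - 2 mod 12
= 10 mod 12 = 10

10


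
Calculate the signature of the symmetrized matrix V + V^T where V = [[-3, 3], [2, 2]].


Step 1: V + V^T = [[-6, 5], [5, 4]]
Step 2: trace = -2, det = -49
Step 3: Discriminant = (-2)^2 - 4*(-49) = 200
Step 4: Eigenvalues: 6.07107, -8.07107
Step 5: Signature = (# positive eigenvalues) - (# negative eigenvalues) = 0

0


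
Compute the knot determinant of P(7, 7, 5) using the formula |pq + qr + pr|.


Step 1: Compute pq + qr + pr.
pq = 7*7 = 49
qr = 7*5 = 35
pr = 7*5 = 35
pq + qr + pr = 49 + 35 + 35 = 119
Step 2: Take absolute value.
det(P(7,7,5)) = |119| = 119

119


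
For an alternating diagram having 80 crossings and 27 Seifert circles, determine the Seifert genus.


For alternating knots, g = (c - s + 1)/2.
= (80 - 27 + 1)/2
= 54/2 = 27

27


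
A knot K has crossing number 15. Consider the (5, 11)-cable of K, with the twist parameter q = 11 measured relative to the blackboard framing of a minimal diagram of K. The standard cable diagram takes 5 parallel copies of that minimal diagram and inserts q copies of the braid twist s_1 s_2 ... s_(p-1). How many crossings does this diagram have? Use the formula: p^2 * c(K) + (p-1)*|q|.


Step 1: Each of the c(K) crossings of the companion diagram becomes p*p = p^2 crossings among the p parallel strands, and each of the |q| twists s_1 s_2 ... s_(p-1) adds (p-1) crossings.
  Crossings = p^2 * c(K) + (p-1)*|q|
Step 2: = 5^2 * 15 + (5-1)*11
Step 3: = 25*15 + 4*11
Step 4: = 375 + 44 = 419

419


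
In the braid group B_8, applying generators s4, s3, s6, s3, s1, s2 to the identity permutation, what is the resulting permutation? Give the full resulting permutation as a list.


Starting with identity [1, 2, 3, 4, 5, 6, 7, 8].
Apply generators in sequence:
  After s4: [1, 2, 3, 5, 4, 6, 7, 8]
  After s3: [1, 2, 5, 3, 4, 6, 7, 8]
  After s6: [1, 2, 5, 3, 4, 7, 6, 8]
  After s3: [1, 2, 3, 5, 4, 7, 6, 8]
  After s1: [2, 1, 3, 5, 4, 7, 6, 8]
  After s2: [2, 3, 1, 5, 4, 7, 6, 8]
Final permutation: [2, 3, 1, 5, 4, 7, 6, 8]

[2, 3, 1, 5, 4, 7, 6, 8]


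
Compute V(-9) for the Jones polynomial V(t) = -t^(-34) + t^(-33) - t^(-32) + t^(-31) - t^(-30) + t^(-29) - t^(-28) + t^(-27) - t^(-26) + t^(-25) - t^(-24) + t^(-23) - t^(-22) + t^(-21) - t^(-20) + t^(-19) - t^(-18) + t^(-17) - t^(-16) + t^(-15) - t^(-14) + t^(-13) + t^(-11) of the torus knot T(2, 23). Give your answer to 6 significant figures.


Substituting t = -9 into V(t) = -t^(-34) + t^(-33) - t^(-32) + t^(-31) - t^(-30) + t^(-29) - t^(-28) + t^(-27) - t^(-26) + t^(-25) - t^(-24) + t^(-23) - t^(-22) + t^(-21) - t^(-20) + t^(-19) - t^(-18) + t^(-17) - t^(-16) + t^(-15) - t^(-14) + t^(-13) + t^(-11):
  (-)t^(-34) = -3.59546e-33
  (+)t^(-33) = -3.23592e-32
  (-)t^(-32) = -2.91232e-31
  (+)t^(-31) = -2.62109e-30
  (-)t^(-30) = -2.35898e-29
  (+)t^(-29) = -2.12308e-28
  (-)t^(-28) = -1.91078e-27
  (+)t^(-27) = -1.7197e-26
  (-)t^(-26) = -1.54773e-25
  (+)t^(-25) = -1.39296e-24
  (-)t^(-24) = -1.25366e-23
  (+)t^(-23) = -1.12829e-22
  (-)t^(-22) = -1.01546e-21
  (+)t^(-21) = -9.13918e-21
  (-)t^(-20) = -8.22526e-20
  (+)t^(-19) = -7.40274e-19
  (-)t^(-18) = -6.66246e-18
  (+)t^(-17) = -5.99622e-17
  (-)t^(-16) = -5.3966e-16
  (+)t^(-15) = -4.85694e-15
  (-)t^(-14) = -4.37124e-14
  (+)t^(-13) = -3.93412e-13
  (+)t^(-11) = -3.18664e-11
Sum = (-3.59546e-33) + (-3.23592e-32) + (-2.91232e-31) + (-2.62109e-30) + (-2.35898e-29) + (-2.12308e-28) + (-1.91078e-27) + (-1.7197e-26) + (-1.54773e-25) + (-1.39296e-24) + (-1.25366e-23) + (-1.12829e-22) + (-1.01546e-21) + (-9.13918e-21) + (-8.22526e-20) + (-7.40274e-19) + (-6.66246e-18) + (-5.99622e-17) + (-5.3966e-16) + (-4.85694e-15) + (-4.37124e-14) + (-3.93412e-13) + (-3.18664e-11)
= -3.230894372e-11
Rounded to 6 significant figures: -3.23089e-11

-3.23089e-11


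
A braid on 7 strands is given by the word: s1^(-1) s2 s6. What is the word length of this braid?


The word length counts the number of generators (including inverses).
Listing each generator: s1^(-1), s2, s6
There are 3 generators in this braid word.

3


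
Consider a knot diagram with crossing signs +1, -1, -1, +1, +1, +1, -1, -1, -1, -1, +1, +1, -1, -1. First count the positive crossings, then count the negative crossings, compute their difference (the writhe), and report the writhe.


Step 1: Count positive crossings (+1).
Positive crossings: 6
Step 2: Count negative crossings (-1).
Negative crossings: 8
Step 3: Writhe = (positive) - (negative)
w = 6 - 8 = -2
Step 4: |w| = 2, and w is negative

-2


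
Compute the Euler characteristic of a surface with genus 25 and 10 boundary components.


chi = 2 - 2g - b
= 2 - 2*25 - 10
= 2 - 50 - 10 = -58

-58


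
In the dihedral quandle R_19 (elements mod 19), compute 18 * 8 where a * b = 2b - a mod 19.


18 * 8 = 2*8 - 18 mod 19
= 16 - 18 mod 19
= -2 mod 19 = 17

17


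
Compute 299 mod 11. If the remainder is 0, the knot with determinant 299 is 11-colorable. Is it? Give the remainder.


Step 1: A knot is p-colorable if and only if p divides its determinant.
Step 2: Compute 299 mod 11.
299 = 27 * 11 + 2
Step 3: 299 mod 11 = 2
Step 4: The knot is 11-colorable: no

2


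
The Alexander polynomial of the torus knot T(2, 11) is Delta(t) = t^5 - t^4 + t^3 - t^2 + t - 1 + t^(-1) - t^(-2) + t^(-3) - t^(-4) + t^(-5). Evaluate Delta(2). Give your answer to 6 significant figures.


Substituting t = 2 into Delta(t) = t^5 - t^4 + t^3 - t^2 + t - 1 + t^(-1) - t^(-2) + t^(-3) - t^(-4) + t^(-5):
Term values: (32) + (-16) + (8) + (-4) + (2) + (-1) + (0.5) + (-0.25) + (0.125) + (-0.0625) + (0.03125)
Sum = 21.34375
Rounded to 6 significant figures: 21.3438

21.3438


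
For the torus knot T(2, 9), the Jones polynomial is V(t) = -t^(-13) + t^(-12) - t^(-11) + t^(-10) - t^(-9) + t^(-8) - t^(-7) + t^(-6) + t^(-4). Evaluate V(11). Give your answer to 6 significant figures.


Substituting t = 11 into V(t) = -t^(-13) + t^(-12) - t^(-11) + t^(-10) - t^(-9) + t^(-8) - t^(-7) + t^(-6) + t^(-4):
  (-)t^(-13) = -2.89664e-14
  (+)t^(-12) = 3.18631e-13
  (-)t^(-11) = -3.50494e-12
  (+)t^(-10) = 3.85543e-11
  (-)t^(-9) = -4.24098e-10
  (+)t^(-8) = 4.66507e-09
  (-)t^(-7) = -5.13158e-08
  (+)t^(-6) = 5.64474e-07
  (+)t^(-4) = 6.83013e-05
Sum = (-2.89664e-14) + (3.18631e-13) + (-3.50494e-12) + (3.85543e-11) + (-4.24098e-10) + (4.66507e-09) + (-5.13158e-08) + (5.64474e-07) + (6.83013e-05)
= 6.881877997e-05
Rounded to 6 significant figures: 6.88188e-05

6.88188e-05


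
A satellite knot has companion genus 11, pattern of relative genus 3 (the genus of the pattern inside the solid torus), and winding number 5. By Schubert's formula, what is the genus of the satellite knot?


Schubert: g(satellite) = g_rel(pattern) + |winding| * g(companion),
where g_rel(pattern) is the genus of the pattern relative to the solid torus.
= 3 + 5 * 11
= 3 + 55 = 58

58


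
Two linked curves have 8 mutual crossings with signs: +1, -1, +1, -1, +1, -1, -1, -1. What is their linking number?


Step 1: Count positive crossings: 3
Step 2: Count negative crossings: 5
Step 3: Sum of signs = 3 - 5 = -2
Step 4: Linking number = sum/2 = -2/2 = -1

-1


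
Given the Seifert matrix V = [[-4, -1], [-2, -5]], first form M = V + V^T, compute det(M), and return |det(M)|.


Step 1: Form V + V^T where V = [[-4, -1], [-2, -5]]
  V^T = [[-4, -2], [-1, -5]]
  V + V^T = [[-8, -3], [-3, -10]]
Step 2: det(V + V^T) = (-8)*(-10) - (-3)*(-3)
  = 80 - 9 = 71
Step 3: Knot determinant = |det(V + V^T)| = |71| = 71

71


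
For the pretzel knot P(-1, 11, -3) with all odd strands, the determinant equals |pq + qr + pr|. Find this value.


Step 1: Compute pq + qr + pr.
pq = (-1)*11 = -11
qr = 11*(-3) = -33
pr = (-1)*(-3) = 3
pq + qr + pr = -11 + (-33) + 3 = -41
Step 2: Take absolute value.
det(P(-1,11,-3)) = |-41| = 41

41


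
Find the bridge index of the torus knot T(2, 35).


The bridge number of T(p,q) is min(p,q).
min(2, 35) = 2

2


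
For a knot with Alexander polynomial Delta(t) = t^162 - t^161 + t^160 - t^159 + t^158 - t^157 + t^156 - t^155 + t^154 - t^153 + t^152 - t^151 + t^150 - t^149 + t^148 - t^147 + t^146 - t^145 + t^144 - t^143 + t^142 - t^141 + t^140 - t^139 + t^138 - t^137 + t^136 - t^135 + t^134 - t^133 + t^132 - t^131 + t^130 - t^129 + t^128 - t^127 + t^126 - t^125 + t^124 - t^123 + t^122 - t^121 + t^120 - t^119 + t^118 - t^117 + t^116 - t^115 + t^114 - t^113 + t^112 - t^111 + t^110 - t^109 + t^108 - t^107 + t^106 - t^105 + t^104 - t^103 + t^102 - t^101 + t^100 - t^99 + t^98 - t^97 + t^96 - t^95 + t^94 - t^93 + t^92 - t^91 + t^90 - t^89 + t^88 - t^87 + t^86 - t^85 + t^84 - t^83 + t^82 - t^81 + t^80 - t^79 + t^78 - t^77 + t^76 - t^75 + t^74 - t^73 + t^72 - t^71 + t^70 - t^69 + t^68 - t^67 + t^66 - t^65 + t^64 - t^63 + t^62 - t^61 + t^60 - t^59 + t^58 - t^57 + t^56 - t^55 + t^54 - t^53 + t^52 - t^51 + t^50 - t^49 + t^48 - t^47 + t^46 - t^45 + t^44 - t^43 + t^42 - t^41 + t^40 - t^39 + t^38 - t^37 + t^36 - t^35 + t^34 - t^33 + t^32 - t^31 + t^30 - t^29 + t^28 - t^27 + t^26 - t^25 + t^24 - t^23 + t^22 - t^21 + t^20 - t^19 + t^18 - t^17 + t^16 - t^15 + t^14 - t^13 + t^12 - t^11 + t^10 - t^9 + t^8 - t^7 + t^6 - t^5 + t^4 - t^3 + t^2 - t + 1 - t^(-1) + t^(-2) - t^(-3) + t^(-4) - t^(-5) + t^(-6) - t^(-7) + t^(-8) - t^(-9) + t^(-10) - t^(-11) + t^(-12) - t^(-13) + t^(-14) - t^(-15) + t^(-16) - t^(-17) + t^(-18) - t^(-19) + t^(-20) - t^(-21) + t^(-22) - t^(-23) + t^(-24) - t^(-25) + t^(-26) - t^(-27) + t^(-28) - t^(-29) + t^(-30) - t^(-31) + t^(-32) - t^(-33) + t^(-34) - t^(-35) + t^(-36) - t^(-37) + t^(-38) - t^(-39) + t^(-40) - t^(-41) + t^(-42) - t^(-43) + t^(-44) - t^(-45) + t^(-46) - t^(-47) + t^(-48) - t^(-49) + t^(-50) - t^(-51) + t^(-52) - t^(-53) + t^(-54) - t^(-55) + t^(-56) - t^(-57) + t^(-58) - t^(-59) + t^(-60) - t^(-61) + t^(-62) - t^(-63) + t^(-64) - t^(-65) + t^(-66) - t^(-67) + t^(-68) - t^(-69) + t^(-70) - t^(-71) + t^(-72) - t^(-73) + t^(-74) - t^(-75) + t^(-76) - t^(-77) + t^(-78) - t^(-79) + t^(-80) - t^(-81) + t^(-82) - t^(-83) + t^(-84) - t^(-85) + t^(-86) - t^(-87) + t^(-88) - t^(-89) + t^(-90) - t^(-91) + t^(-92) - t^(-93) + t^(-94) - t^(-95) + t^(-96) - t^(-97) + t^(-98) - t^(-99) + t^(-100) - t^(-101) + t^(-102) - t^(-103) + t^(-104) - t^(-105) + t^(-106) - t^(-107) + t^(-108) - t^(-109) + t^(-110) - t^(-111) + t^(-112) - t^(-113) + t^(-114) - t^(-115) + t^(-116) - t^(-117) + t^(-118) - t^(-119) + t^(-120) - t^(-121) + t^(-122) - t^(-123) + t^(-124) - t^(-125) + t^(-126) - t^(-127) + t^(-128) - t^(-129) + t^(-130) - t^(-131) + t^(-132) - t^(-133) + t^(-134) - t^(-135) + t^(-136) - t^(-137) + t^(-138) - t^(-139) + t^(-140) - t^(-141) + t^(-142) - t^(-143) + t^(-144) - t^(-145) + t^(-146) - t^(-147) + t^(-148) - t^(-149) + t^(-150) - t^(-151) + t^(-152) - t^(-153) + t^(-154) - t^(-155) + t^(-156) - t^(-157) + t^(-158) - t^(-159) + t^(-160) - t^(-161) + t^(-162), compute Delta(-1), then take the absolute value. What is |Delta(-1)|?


Step 1: The polynomial has 325 terms with alternating signs, exponents from 162 down to -162.
Step 2: Substitute t = -1. The i-th term has coefficient (-1)^i and exponent (m-i),
  so its value is (-1)^i * (-1)^(m-i) = (-1)^m = 1 for every i.
Step 3: All 325 terms equal 1, so Delta(-1) = 325 * (1) = 325
Step 4: |Delta(-1)| = 325

325


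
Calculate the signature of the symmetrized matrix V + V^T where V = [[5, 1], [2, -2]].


Step 1: V + V^T = [[10, 3], [3, -4]]
Step 2: trace = 6, det = -49
Step 3: Discriminant = 6^2 - 4*(-49) = 232
Step 4: Eigenvalues: 10.6158, -4.61577
Step 5: Signature = (# positive eigenvalues) - (# negative eigenvalues) = 0

0


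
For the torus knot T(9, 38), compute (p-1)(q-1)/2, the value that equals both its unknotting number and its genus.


For a torus knot T(p,q), both the unknotting number and genus equal (p-1)(q-1)/2.
= (9-1)(38-1)/2
= 8*37/2
= 296/2 = 148

148


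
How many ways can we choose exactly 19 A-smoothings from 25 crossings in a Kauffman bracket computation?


We choose which 19 of 25 crossings get A-smoothings.
C(25, 19) = 25! / (19! * 6!)
= 177100

177100


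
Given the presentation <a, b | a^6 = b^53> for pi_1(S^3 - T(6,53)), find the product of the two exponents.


The relation is a^6 = b^53.
Product of exponents = 6 * 53
= 318

318


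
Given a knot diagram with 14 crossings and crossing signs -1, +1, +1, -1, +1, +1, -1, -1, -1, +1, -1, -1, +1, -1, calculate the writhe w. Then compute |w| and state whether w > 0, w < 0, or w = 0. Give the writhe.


Step 1: Count positive crossings (+1).
Positive crossings: 6
Step 2: Count negative crossings (-1).
Negative crossings: 8
Step 3: Writhe = (positive) - (negative)
w = 6 - 8 = -2
Step 4: |w| = 2, and w is negative

-2


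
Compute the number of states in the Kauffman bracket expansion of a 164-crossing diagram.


Each crossing contributes 2 choices (A-smoothing or B-smoothing).
Total states = 2^164 = 23384026197294446691258957323460528314494920687616

23384026197294446691258957323460528314494920687616


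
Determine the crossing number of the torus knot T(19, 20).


For a torus knot T(p, q) with gcd(p,q)=1,
the crossing number is min(p*(q-1), q*(p-1)).
p*(q-1) = 19*19 = 361
q*(p-1) = 20*18 = 360
min(361, 360) = 360

360


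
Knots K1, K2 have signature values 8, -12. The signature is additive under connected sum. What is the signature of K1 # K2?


The signature is additive under connected sum.
signature(K1 # K2) = (8) + (-12)
= -4

-4


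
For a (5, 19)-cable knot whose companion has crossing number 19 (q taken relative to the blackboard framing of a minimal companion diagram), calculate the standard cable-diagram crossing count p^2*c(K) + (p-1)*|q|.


Step 1: Each of the c(K) crossings of the companion diagram becomes p*p = p^2 crossings among the p parallel strands, and each of the |q| twists s_1 s_2 ... s_(p-1) adds (p-1) crossings.
  Crossings = p^2 * c(K) + (p-1)*|q|
Step 2: = 5^2 * 19 + (5-1)*19
Step 3: = 25*19 + 4*19
Step 4: = 475 + 76 = 551

551


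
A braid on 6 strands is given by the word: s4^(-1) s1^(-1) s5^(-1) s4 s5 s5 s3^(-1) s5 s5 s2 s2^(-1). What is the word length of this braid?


The word length counts the number of generators (including inverses).
Listing each generator: s4^(-1), s1^(-1), s5^(-1), s4, s5, s5, s3^(-1), s5, s5, s2, s2^(-1)
There are 11 generators in this braid word.

11


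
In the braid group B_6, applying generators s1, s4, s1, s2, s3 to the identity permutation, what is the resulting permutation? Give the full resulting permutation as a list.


Starting with identity [1, 2, 3, 4, 5, 6].
Apply generators in sequence:
  After s1: [2, 1, 3, 4, 5, 6]
  After s4: [2, 1, 3, 5, 4, 6]
  After s1: [1, 2, 3, 5, 4, 6]
  After s2: [1, 3, 2, 5, 4, 6]
  After s3: [1, 3, 5, 2, 4, 6]
Final permutation: [1, 3, 5, 2, 4, 6]

[1, 3, 5, 2, 4, 6]


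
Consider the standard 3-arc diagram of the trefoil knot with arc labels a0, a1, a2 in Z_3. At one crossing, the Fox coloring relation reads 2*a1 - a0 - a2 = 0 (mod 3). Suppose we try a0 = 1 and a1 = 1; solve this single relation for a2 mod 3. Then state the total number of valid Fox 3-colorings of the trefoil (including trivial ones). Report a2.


Step 1: Apply the given crossing relation 2*a1 - a0 - a2 = 0 (mod 3).
  a2 = 2*a1 - a0 mod 3
  a2 = 2*1 - 1 mod 3
  a2 = 2 - 1 mod 3
  a2 = 1 mod 3 = 1
Step 2: The trefoil has determinant 3.
  Number of Fox p-colorings (p prime) is p^2 if p = 3, else p.
  Since p = 3 divides det = 3, the trefoil is 3-colorable.
  (Indeed for p = 3 any choice of a0, a1 extends to a valid coloring; the trial (a0, a1, a2) = (1, 1, 1) satisfies all three crossing relations.)
  Total colorings = 3^2 = 9
Step 3: a2 = 1, total Fox 3-colorings = 9

1


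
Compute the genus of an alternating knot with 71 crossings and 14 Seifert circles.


For alternating knots, g = (c - s + 1)/2.
= (71 - 14 + 1)/2
= 58/2 = 29

29


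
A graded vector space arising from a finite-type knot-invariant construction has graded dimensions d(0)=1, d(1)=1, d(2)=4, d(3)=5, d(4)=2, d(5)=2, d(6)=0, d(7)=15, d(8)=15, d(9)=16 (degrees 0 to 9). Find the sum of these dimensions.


Total dimension = d(0) + d(1) + ... + d(9)
= 1 + 1 + 4 + 5 + 2 + 2 + 0 + 15 + 15 + 16
= 61

61


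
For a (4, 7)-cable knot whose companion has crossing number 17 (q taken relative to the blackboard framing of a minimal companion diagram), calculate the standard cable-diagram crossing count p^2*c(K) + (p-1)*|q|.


Step 1: Each of the c(K) crossings of the companion diagram becomes p*p = p^2 crossings among the p parallel strands, and each of the |q| twists s_1 s_2 ... s_(p-1) adds (p-1) crossings.
  Crossings = p^2 * c(K) + (p-1)*|q|
Step 2: = 4^2 * 17 + (4-1)*7
Step 3: = 16*17 + 3*7
Step 4: = 272 + 21 = 293

293


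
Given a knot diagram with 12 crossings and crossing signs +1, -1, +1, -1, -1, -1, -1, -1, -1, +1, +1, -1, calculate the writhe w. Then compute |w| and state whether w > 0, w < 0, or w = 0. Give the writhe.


Step 1: Count positive crossings (+1).
Positive crossings: 4
Step 2: Count negative crossings (-1).
Negative crossings: 8
Step 3: Writhe = (positive) - (negative)
w = 4 - 8 = -4
Step 4: |w| = 4, and w is negative

-4


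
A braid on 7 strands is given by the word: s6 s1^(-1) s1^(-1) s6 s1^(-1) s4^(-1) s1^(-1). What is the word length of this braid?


The word length counts the number of generators (including inverses).
Listing each generator: s6, s1^(-1), s1^(-1), s6, s1^(-1), s4^(-1), s1^(-1)
There are 7 generators in this braid word.

7


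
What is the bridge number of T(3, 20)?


The bridge number of T(p,q) is min(p,q).
min(3, 20) = 3

3


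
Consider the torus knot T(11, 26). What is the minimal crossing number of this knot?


For a torus knot T(p, q) with gcd(p,q)=1,
the crossing number is min(p*(q-1), q*(p-1)).
p*(q-1) = 11*25 = 275
q*(p-1) = 26*10 = 260
min(275, 260) = 260

260


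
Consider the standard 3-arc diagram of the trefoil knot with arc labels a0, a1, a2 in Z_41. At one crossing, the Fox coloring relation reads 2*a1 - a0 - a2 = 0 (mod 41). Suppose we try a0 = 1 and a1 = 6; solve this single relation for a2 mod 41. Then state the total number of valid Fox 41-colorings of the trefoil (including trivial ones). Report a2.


Step 1: Apply the given crossing relation 2*a1 - a0 - a2 = 0 (mod 41).
  a2 = 2*a1 - a0 mod 41
  a2 = 2*6 - 1 mod 41
  a2 = 12 - 1 mod 41
  a2 = 11 mod 41 = 11
Step 2: The trefoil has determinant 3.
  Number of Fox p-colorings (p prime) is p^2 if p = 3, else p.
  Since 41 does not divide 3, only trivial (constant) colorings exist.
  (So the trial a0 = 1, a1 = 6 with a0 != a1 does NOT extend to a valid coloring of the whole trefoil: the other two crossing relations require 3*(a1 - a0) = 0 (mod 41), which fails.)
  Total colorings = 41
Step 3: a2 = 11, total Fox 41-colorings = 41

11


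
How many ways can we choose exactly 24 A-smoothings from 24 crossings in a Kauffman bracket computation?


We choose which 24 of 24 crossings get A-smoothings.
C(24, 24) = 24! / (24! * 0!)
= 1

1


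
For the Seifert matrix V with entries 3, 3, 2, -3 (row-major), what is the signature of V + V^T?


Step 1: V + V^T = [[6, 5], [5, -6]]
Step 2: trace = 0, det = -61
Step 3: Discriminant = 0^2 - 4*(-61) = 244
Step 4: Eigenvalues: 7.81025, -7.81025
Step 5: Signature = (# positive eigenvalues) - (# negative eigenvalues) = 0

0


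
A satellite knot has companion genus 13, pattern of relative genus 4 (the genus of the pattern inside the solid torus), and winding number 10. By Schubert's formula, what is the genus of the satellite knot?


Schubert: g(satellite) = g_rel(pattern) + |winding| * g(companion),
where g_rel(pattern) is the genus of the pattern relative to the solid torus.
= 4 + 10 * 13
= 4 + 130 = 134

134


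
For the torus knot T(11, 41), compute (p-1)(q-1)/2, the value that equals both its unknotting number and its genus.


For a torus knot T(p,q), both the unknotting number and genus equal (p-1)(q-1)/2.
= (11-1)(41-1)/2
= 10*40/2
= 400/2 = 200

200


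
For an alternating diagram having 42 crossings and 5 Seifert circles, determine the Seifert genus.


For alternating knots, g = (c - s + 1)/2.
= (42 - 5 + 1)/2
= 38/2 = 19

19


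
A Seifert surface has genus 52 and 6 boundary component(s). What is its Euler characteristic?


chi = 2 - 2g - b
= 2 - 2*52 - 6
= 2 - 104 - 6 = -108

-108


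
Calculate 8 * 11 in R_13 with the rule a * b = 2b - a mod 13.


8 * 11 = 2*11 - 8 mod 13
= 22 - 8 mod 13
= 14 mod 13 = 1

1


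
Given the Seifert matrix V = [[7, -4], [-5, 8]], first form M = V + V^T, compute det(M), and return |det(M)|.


Step 1: Form V + V^T where V = [[7, -4], [-5, 8]]
  V^T = [[7, -5], [-4, 8]]
  V + V^T = [[14, -9], [-9, 16]]
Step 2: det(V + V^T) = 14*16 - (-9)*(-9)
  = 224 - 81 = 143
Step 3: Knot determinant = |det(V + V^T)| = |143| = 143

143


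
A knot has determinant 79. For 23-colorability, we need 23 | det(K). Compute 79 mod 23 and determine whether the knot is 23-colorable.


Step 1: A knot is p-colorable if and only if p divides its determinant.
Step 2: Compute 79 mod 23.
79 = 3 * 23 + 10
Step 3: 79 mod 23 = 10
Step 4: The knot is 23-colorable: no

10


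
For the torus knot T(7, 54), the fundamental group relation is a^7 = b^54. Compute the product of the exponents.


The relation is a^7 = b^54.
Product of exponents = 7 * 54
= 378

378


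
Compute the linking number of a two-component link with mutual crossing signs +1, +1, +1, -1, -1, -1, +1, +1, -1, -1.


Step 1: Count positive crossings: 5
Step 2: Count negative crossings: 5
Step 3: Sum of signs = 5 - 5 = 0
Step 4: Linking number = sum/2 = 0/2 = 0

0


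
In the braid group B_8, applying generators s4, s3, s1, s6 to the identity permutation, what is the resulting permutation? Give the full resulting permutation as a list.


Starting with identity [1, 2, 3, 4, 5, 6, 7, 8].
Apply generators in sequence:
  After s4: [1, 2, 3, 5, 4, 6, 7, 8]
  After s3: [1, 2, 5, 3, 4, 6, 7, 8]
  After s1: [2, 1, 5, 3, 4, 6, 7, 8]
  After s6: [2, 1, 5, 3, 4, 7, 6, 8]
Final permutation: [2, 1, 5, 3, 4, 7, 6, 8]

[2, 1, 5, 3, 4, 7, 6, 8]


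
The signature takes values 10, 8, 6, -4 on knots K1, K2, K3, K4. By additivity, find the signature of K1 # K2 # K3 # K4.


The signature is additive under connected sum.
signature(K1 # K2 # K3 # K4) = (10) + (8) + (6) + (-4)
= 20

20


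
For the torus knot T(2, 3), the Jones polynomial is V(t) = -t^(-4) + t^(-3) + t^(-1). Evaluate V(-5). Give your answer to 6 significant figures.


Substituting t = -5 into V(t) = -t^(-4) + t^(-3) + t^(-1):
  (-)t^(-4) = -0.0016
  (+)t^(-3) = -0.008
  (+)t^(-1) = -0.2
Sum = (-0.0016) + (-0.008) + (-0.2)
= -0.2096
Rounded to 6 significant figures: -0.2096

-0.2096


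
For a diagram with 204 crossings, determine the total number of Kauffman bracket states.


Each crossing contributes 2 choices (A-smoothing or B-smoothing).
Total states = 2^204 = 25711008708143844408671393477458601640355247900524685364822016

25711008708143844408671393477458601640355247900524685364822016


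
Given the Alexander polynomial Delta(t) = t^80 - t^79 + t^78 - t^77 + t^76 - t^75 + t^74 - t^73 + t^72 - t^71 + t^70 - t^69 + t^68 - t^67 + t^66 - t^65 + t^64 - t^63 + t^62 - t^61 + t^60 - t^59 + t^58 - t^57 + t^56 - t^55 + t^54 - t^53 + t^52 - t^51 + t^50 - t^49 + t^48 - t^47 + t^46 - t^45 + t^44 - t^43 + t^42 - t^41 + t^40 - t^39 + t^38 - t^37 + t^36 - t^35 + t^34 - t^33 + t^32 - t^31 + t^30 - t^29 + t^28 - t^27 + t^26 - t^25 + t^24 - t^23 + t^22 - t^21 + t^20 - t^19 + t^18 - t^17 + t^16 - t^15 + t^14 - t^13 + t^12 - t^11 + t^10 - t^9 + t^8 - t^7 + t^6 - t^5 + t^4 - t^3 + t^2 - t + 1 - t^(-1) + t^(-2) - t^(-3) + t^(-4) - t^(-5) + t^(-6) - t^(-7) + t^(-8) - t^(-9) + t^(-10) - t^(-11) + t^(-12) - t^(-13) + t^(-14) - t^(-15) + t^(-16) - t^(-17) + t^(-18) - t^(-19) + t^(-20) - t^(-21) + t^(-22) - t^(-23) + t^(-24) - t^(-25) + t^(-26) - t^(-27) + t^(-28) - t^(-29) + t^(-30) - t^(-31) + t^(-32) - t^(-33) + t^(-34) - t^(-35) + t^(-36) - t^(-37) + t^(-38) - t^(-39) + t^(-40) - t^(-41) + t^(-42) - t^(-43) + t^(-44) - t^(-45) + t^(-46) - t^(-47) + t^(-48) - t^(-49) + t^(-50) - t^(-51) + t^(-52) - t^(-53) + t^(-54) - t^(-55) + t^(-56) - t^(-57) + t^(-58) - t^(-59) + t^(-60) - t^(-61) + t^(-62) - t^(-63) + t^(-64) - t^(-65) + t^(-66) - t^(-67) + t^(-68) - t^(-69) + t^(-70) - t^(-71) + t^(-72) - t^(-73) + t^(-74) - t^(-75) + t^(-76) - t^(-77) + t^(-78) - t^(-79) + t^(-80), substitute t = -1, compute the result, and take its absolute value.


Step 1: The polynomial has 161 terms with alternating signs, exponents from 80 down to -80.
Step 2: Substitute t = -1. The i-th term has coefficient (-1)^i and exponent (m-i),
  so its value is (-1)^i * (-1)^(m-i) = (-1)^m = 1 for every i.
Step 3: All 161 terms equal 1, so Delta(-1) = 161 * (1) = 161
Step 4: |Delta(-1)| = 161

161


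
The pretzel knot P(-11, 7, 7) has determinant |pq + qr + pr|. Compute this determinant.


Step 1: Compute pq + qr + pr.
pq = (-11)*7 = -77
qr = 7*7 = 49
pr = (-11)*7 = -77
pq + qr + pr = -77 + 49 + (-77) = -105
Step 2: Take absolute value.
det(P(-11,7,7)) = |-105| = 105

105


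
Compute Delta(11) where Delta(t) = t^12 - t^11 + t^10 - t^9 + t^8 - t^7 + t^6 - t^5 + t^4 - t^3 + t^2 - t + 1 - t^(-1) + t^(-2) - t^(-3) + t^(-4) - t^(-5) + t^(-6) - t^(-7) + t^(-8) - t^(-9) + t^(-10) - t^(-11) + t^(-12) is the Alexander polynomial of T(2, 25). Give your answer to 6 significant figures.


Substituting t = 11 into Delta(t) = t^12 - t^11 + t^10 - t^9 + t^8 - t^7 + t^6 - t^5 + t^4 - t^3 + t^2 - t + 1 - t^(-1) + t^(-2) - t^(-3) + t^(-4) - t^(-5) + t^(-6) - t^(-7) + t^(-8) - t^(-9) + t^(-10) - t^(-11) + t^(-12):
Term values: (3138428376721) + (-285311670611) + (25937424601) + (-2357947691) + (214358881) + (-19487171) + (1771561) + (-161051) + (14641) + (-1331) + (121) + (-11) + (1) + (-0.0909091) + (0.00826446) + (-0.000751315) + (6.83013e-05) + (-6.20921e-06) + (5.64474e-07) + (-5.13158e-08) + (4.66507e-09) + (-4.24098e-10) + (3.85543e-11) + (-3.50494e-12) + (3.18631e-13)
Sum = 2.876892679e+12
Rounded to 6 significant figures: 2.87689e+12

2.87689e+12


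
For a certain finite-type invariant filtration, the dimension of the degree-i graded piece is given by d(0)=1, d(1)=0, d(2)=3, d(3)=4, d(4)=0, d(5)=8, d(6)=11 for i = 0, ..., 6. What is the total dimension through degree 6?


Total dimension = d(0) + d(1) + ... + d(6)
= 1 + 0 + 3 + 4 + 0 + 8 + 11
= 27

27


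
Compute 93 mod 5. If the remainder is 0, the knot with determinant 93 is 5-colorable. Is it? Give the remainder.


Step 1: A knot is p-colorable if and only if p divides its determinant.
Step 2: Compute 93 mod 5.
93 = 18 * 5 + 3
Step 3: 93 mod 5 = 3
Step 4: The knot is 5-colorable: no

3


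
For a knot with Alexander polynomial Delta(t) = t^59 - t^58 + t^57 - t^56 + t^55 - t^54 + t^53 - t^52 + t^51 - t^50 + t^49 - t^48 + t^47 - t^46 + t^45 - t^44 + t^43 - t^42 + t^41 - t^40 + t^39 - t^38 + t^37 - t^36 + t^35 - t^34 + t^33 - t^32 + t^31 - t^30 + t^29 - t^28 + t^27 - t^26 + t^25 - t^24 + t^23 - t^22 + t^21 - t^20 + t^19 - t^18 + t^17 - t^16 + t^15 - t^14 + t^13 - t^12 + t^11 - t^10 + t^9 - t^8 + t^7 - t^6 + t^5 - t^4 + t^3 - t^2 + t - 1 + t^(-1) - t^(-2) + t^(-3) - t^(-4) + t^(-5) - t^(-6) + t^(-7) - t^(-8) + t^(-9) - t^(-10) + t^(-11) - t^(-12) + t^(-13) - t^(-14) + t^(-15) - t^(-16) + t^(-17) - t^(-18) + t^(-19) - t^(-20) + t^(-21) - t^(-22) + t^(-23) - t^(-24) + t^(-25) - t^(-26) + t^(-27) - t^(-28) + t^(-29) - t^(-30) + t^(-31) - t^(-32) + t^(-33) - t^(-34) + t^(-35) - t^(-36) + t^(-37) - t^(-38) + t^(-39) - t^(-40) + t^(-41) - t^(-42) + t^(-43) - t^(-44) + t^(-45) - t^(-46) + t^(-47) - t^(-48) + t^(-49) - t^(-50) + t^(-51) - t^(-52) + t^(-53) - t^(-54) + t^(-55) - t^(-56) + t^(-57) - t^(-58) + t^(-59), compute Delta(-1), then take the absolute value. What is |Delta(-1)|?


Step 1: The polynomial has 119 terms with alternating signs, exponents from 59 down to -59.
Step 2: Substitute t = -1. The i-th term has coefficient (-1)^i and exponent (m-i),
  so its value is (-1)^i * (-1)^(m-i) = (-1)^m = -1 for every i.
Step 3: All 119 terms equal -1, so Delta(-1) = 119 * (-1) = -119
Step 4: |Delta(-1)| = 119

119


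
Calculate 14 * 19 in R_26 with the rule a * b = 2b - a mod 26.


14 * 19 = 2*19 - 14 mod 26
= 38 - 14 mod 26
= 24 mod 26 = 24

24


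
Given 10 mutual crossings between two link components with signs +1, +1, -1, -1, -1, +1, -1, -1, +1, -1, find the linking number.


Step 1: Count positive crossings: 4
Step 2: Count negative crossings: 6
Step 3: Sum of signs = 4 - 6 = -2
Step 4: Linking number = sum/2 = -2/2 = -1

-1


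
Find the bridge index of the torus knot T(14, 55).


The bridge number of T(p,q) is min(p,q).
min(14, 55) = 14

14


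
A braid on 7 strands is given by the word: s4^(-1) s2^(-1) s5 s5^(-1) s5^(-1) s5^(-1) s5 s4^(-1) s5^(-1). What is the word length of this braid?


The word length counts the number of generators (including inverses).
Listing each generator: s4^(-1), s2^(-1), s5, s5^(-1), s5^(-1), s5^(-1), s5, s4^(-1), s5^(-1)
There are 9 generators in this braid word.

9


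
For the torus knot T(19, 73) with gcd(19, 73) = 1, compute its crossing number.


For a torus knot T(p, q) with gcd(p,q)=1,
the crossing number is min(p*(q-1), q*(p-1)).
p*(q-1) = 19*72 = 1368
q*(p-1) = 73*18 = 1314
min(1368, 1314) = 1314

1314


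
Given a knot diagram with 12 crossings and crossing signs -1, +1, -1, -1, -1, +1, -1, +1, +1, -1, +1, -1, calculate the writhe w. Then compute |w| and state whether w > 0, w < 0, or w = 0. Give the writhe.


Step 1: Count positive crossings (+1).
Positive crossings: 5
Step 2: Count negative crossings (-1).
Negative crossings: 7
Step 3: Writhe = (positive) - (negative)
w = 5 - 7 = -2
Step 4: |w| = 2, and w is negative

-2
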